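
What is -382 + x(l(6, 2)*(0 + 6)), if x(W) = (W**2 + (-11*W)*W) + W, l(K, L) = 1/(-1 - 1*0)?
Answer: -748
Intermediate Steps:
l(K, L) = -1 (l(K, L) = 1/(-1 + 0) = 1/(-1) = -1)
x(W) = W - 10*W**2 (x(W) = (W**2 - 11*W**2) + W = -10*W**2 + W = W - 10*W**2)
-382 + x(l(6, 2)*(0 + 6)) = -382 + (-(0 + 6))*(1 - (-10)*(0 + 6)) = -382 + (-1*6)*(1 - (-10)*6) = -382 - 6*(1 - 10*(-6)) = -382 - 6*(1 + 60) = -382 - 6*61 = -382 - 366 = -748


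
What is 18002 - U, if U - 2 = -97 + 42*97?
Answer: 14023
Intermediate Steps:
U = 3979 (U = 2 + (-97 + 42*97) = 2 + (-97 + 4074) = 2 + 3977 = 3979)
18002 - U = 18002 - 1*3979 = 18002 - 3979 = 14023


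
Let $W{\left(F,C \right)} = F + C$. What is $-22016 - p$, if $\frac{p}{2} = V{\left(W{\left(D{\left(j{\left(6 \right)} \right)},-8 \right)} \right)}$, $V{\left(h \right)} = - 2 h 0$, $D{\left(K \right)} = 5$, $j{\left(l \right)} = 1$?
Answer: $-22016$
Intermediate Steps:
$W{\left(F,C \right)} = C + F$
$V{\left(h \right)} = 0$
$p = 0$ ($p = 2 \cdot 0 = 0$)
$-22016 - p = -22016 - 0 = -22016 + 0 = -22016$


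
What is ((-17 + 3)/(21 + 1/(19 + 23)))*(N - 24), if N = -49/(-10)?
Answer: 56154/4415 ≈ 12.719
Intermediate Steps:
N = 49/10 (N = -49*(-⅒) = 49/10 ≈ 4.9000)
((-17 + 3)/(21 + 1/(19 + 23)))*(N - 24) = ((-17 + 3)/(21 + 1/(19 + 23)))*(49/10 - 24) = -14/(21 + 1/42)*(-191/10) = -14/883/42*(-191/10) = -14*42/883*(-191/10) = -588/883*(-191/10) = 56154/4415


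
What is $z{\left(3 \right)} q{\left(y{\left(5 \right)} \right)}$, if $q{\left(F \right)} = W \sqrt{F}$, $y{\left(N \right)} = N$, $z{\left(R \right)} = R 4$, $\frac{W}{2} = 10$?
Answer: $240 \sqrt{5} \approx 536.66$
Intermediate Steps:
$W = 20$ ($W = 2 \cdot 10 = 20$)
$z{\left(R \right)} = 4 R$
$q{\left(F \right)} = 20 \sqrt{F}$
$z{\left(3 \right)} q{\left(y{\left(5 \right)} \right)} = 4 \cdot 3 \cdot 20 \sqrt{5} = 12 \cdot 20 \sqrt{5} = 240 \sqrt{5}$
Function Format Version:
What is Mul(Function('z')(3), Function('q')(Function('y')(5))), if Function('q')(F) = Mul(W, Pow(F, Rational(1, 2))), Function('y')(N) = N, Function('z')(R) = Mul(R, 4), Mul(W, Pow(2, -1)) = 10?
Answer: Mul(240, Pow(5, Rational(1, 2))) ≈ 536.66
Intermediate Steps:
W = 20 (W = Mul(2, 10) = 20)
Function('z')(R) = Mul(4, R)
Function('q')(F) = Mul(20, Pow(F, Rational(1, 2)))
Mul(Function('z')(3), Function('q')(Function('y')(5))) = Mul(Mul(4, 3), Mul(20, Pow(5, Rational(1, 2)))) = Mul(12, Mul(20, Pow(5, Rational(1, 2)))) = Mul(240, Pow(5, Rational(1, 2)))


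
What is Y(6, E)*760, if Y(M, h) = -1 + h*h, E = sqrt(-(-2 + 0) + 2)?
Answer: 2280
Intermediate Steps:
E = 2 (E = sqrt(-1*(-2) + 2) = sqrt(2 + 2) = sqrt(4) = 2)
Y(M, h) = -1 + h**2
Y(6, E)*760 = (-1 + 2**2)*760 = (-1 + 4)*760 = 3*760 = 2280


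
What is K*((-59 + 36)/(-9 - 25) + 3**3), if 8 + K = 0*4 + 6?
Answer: -941/17 ≈ -55.353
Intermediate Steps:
K = -2 (K = -8 + (0*4 + 6) = -8 + (0 + 6) = -8 + 6 = -2)
K*((-59 + 36)/(-9 - 25) + 3**3) = -2*((-59 + 36)/(-9 - 25) + 3**3) = -2*(-23/(-34) + 27) = -2*(-23*(-1/34) + 27) = -2*(23/34 + 27) = -2*941/34 = -941/17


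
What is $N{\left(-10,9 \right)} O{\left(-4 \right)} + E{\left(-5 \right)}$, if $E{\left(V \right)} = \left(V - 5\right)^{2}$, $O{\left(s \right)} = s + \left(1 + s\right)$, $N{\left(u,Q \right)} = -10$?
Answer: $170$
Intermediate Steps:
$O{\left(s \right)} = 1 + 2 s$
$E{\left(V \right)} = \left(-5 + V\right)^{2}$
$N{\left(-10,9 \right)} O{\left(-4 \right)} + E{\left(-5 \right)} = - 10 \left(1 + 2 \left(-4\right)\right) + \left(-5 - 5\right)^{2} = - 10 \left(1 - 8\right) + \left(-10\right)^{2} = \left(-10\right) \left(-7\right) + 100 = 70 + 100 = 170$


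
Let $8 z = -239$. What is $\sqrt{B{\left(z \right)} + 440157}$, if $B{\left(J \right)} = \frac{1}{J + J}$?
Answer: $\frac{\sqrt{25142207041}}{239} \approx 663.44$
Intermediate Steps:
$z = - \frac{239}{8}$ ($z = \frac{1}{8} \left(-239\right) = - \frac{239}{8} \approx -29.875$)
$B{\left(J \right)} = \frac{1}{2 J}$
$\sqrt{B{\left(z \right)} + 440157} = \sqrt{\frac{1}{2 \left(- \frac{239}{8}\right)} + 440157} = \sqrt{\frac{1}{2} \left(- \frac{8}{239}\right) + 440157} = \sqrt{- \frac{4}{239} + 440157} = \sqrt{\frac{105197519}{239}} = \frac{\sqrt{25142207041}}{239}$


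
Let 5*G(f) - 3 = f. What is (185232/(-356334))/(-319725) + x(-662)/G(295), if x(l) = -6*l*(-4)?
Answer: -754209234953072/2829234055725 ≈ -266.58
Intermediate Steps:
x(l) = 24*l
G(f) = 3/5 + f/5
(185232/(-356334))/(-319725) + x(-662)/G(295) = (185232/(-356334))/(-319725) + (24*(-662))/(3/5 + (1/5)*295) = (185232*(-1/356334))*(-1/319725) - 15888/(3/5 + 59) = -30872/59389*(-1/319725) - 15888/298/5 = 30872/18988148025 - 15888*5/298 = 30872/18988148025 - 39720/149 = -754209234953072/2829234055725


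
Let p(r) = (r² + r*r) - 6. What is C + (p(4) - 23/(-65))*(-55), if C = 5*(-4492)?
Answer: -310823/13 ≈ -23909.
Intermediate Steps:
p(r) = -6 + 2*r² (p(r) = (r² + r²) - 6 = 2*r² - 6 = -6 + 2*r²)
C = -22460
C + (p(4) - 23/(-65))*(-55) = -22460 + ((-6 + 2*4²) - 23/(-65))*(-55) = -22460 + ((-6 + 2*16) - 23*(-1/65))*(-55) = -22460 + ((-6 + 32) + 23/65)*(-55) = -22460 + (26 + 23/65)*(-55) = -22460 + (1713/65)*(-55) = -22460 - 18843/13 = -310823/13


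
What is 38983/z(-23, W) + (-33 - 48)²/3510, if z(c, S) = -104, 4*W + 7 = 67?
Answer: -193943/520 ≈ -372.97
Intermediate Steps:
W = 15 (W = -7/4 + (¼)*67 = -7/4 + 67/4 = 15)
38983/z(-23, W) + (-33 - 48)²/3510 = 38983/(-104) + (-33 - 48)²/3510 = 38983*(-1/104) + (-81)²*(1/3510) = -38983/104 + 6561*(1/3510) = -38983/104 + 243/130 = -193943/520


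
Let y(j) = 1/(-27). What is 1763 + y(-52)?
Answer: 47600/27 ≈ 1763.0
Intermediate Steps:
y(j) = -1/27
1763 + y(-52) = 1763 - 1/27 = 47600/27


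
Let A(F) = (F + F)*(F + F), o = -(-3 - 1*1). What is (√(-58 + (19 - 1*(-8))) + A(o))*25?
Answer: 1600 + 25*I*√31 ≈ 1600.0 + 139.19*I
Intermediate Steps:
o = 4 (o = -(-3 - 1) = -1*(-4) = 4)
A(F) = 4*F² (A(F) = (2*F)*(2*F) = 4*F²)
(√(-58 + (19 - 1*(-8))) + A(o))*25 = (√(-58 + (19 - 1*(-8))) + 4*4²)*25 = (√(-58 + (19 + 8)) + 4*16)*25 = (√(-58 + 27) + 64)*25 = (√(-31) + 64)*25 = (I*√31 + 64)*25 = (64 + I*√31)*25 = 1600 + 25*I*√31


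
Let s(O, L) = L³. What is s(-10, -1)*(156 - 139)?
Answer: -17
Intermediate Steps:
s(-10, -1)*(156 - 139) = (-1)³*(156 - 139) = -1*17 = -17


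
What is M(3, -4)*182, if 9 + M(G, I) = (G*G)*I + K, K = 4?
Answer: -7462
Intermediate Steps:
M(G, I) = -5 + I*G**2 (M(G, I) = -9 + ((G*G)*I + 4) = -9 + (G**2*I + 4) = -9 + (I*G**2 + 4) = -9 + (4 + I*G**2) = -5 + I*G**2)
M(3, -4)*182 = (-5 - 4*3**2)*182 = (-5 - 4*9)*182 = (-5 - 36)*182 = -41*182 = -7462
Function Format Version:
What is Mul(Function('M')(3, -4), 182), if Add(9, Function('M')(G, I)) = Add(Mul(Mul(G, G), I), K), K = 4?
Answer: -7462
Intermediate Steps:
Function('M')(G, I) = Add(-5, Mul(I, Pow(G, 2))) (Function('M')(G, I) = Add(-9, Add(Mul(Mul(G, G), I), 4)) = Add(-9, Add(Mul(Pow(G, 2), I), 4)) = Add(-9, Add(Mul(I, Pow(G, 2)), 4)) = Add(-9, Add(4, Mul(I, Pow(G, 2)))) = Add(-5, Mul(I, Pow(G, 2))))
Mul(Function('M')(3, -4), 182) = Mul(Add(-5, Mul(-4, Pow(3, 2))), 182) = Mul(Add(-5, Mul(-4, 9)), 182) = Mul(Add(-5, -36), 182) = Mul(-41, 182) = -7462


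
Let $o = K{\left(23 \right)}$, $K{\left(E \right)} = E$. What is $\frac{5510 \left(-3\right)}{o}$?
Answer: $- \frac{16530}{23} \approx -718.7$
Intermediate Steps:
$o = 23$
$\frac{5510 \left(-3\right)}{o} = \frac{5510 \left(-3\right)}{23} = \left(-16530\right) \frac{1}{23} = - \frac{16530}{23}$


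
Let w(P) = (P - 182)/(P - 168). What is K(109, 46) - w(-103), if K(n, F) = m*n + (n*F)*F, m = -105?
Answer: 59402644/271 ≈ 2.1920e+5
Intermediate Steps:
w(P) = (-182 + P)/(-168 + P)
K(n, F) = -105*n + n*F**2 (K(n, F) = -105*n + (n*F)*F = -105*n + (F*n)*F = -105*n + n*F**2)
K(109, 46) - w(-103) = 109*(-105 + 46**2) - (-182 - 103)/(-168 - 103) = 109*(-105 + 2116) - (-285)/(-271) = 109*2011 - (-1)*(-285)/271 = 219199 - 1*285/271 = 219199 - 285/271 = 59402644/271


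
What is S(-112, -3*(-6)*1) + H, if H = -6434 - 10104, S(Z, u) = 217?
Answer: -16321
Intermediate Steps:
H = -16538
S(-112, -3*(-6)*1) + H = 217 - 16538 = -16321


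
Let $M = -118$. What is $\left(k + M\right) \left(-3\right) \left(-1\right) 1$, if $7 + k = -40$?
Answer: $-495$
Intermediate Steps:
$k = -47$ ($k = -7 - 40 = -47$)
$\left(k + M\right) \left(-3\right) \left(-1\right) 1 = \left(-47 - 118\right) \left(-3\right) \left(-1\right) 1 = - 165 \cdot 3 \cdot 1 = \left(-165\right) 3 = -495$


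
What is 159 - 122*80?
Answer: -9601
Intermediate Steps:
159 - 122*80 = 159 - 9760 = -9601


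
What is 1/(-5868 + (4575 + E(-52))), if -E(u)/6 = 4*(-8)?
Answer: -1/1101 ≈ -0.00090826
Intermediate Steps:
E(u) = 192 (E(u) = -24*(-8) = -6*(-32) = 192)
1/(-5868 + (4575 + E(-52))) = 1/(-5868 + (4575 + 192)) = 1/(-5868 + 4767) = 1/(-1101) = -1/1101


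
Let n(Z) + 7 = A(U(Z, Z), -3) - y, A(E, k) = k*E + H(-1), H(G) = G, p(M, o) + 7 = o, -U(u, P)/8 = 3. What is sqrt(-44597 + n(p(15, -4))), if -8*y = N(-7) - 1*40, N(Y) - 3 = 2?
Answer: I*sqrt(712598)/4 ≈ 211.04*I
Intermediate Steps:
U(u, P) = -24 (U(u, P) = -8*3 = -24)
N(Y) = 5 (N(Y) = 3 + 2 = 5)
p(M, o) = -7 + o
A(E, k) = -1 + E*k (A(E, k) = k*E - 1 = E*k - 1 = -1 + E*k)
y = 35/8 (y = -(5 - 1*40)/8 = -(5 - 40)/8 = -1/8*(-35) = 35/8 ≈ 4.3750)
n(Z) = 477/8 (n(Z) = -7 + ((-1 - 24*(-3)) - 1*35/8) = -7 + ((-1 + 72) - 35/8) = -7 + (71 - 35/8) = -7 + 533/8 = 477/8)
sqrt(-44597 + n(p(15, -4))) = sqrt(-44597 + 477/8) = sqrt(-356299/8) = I*sqrt(712598)/4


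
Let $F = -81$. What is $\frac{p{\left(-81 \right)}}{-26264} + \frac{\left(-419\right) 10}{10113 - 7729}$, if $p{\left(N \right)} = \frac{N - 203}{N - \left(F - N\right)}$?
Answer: $- \frac{557151001}{316980216} \approx -1.7577$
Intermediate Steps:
$p{\left(N \right)} = \frac{-203 + N}{81 + 2 N}$ ($p{\left(N \right)} = \frac{N - 203}{N + \left(N - -81\right)} = \frac{-203 + N}{N + \left(N + 81\right)} = \frac{-203 + N}{N + \left(81 + N\right)} = \frac{-203 + N}{81 + 2 N}$)
$\frac{p{\left(-81 \right)}}{-26264} + \frac{\left(-419\right) 10}{10113 - 7729} = \frac{\frac{1}{81 + 2 \left(-81\right)} \left(-203 - 81\right)}{-26264} + \frac{\left(-419\right) 10}{10113 - 7729} = \frac{1}{81 - 162} \left(-284\right) \left(- \frac{1}{26264}\right) - \frac{4190}{10113 - 7729} = \frac{1}{-81} \left(-284\right) \left(- \frac{1}{26264}\right) - \frac{4190}{2384} = \left(- \frac{1}{81}\right) \left(-284\right) \left(- \frac{1}{26264}\right) - \frac{2095}{1192} = \frac{284}{81} \left(- \frac{1}{26264}\right) - \frac{2095}{1192} = - \frac{71}{531846} - \frac{2095}{1192} = - \frac{557151001}{316980216}$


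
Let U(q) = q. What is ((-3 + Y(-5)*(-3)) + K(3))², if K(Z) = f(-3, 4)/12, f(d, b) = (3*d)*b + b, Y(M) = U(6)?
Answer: 5041/9 ≈ 560.11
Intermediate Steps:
Y(M) = 6
f(d, b) = b + 3*b*d (f(d, b) = 3*b*d + b = b + 3*b*d)
K(Z) = -8/3 (K(Z) = (4*(1 + 3*(-3)))/12 = (4*(1 - 9))*(1/12) = (4*(-8))*(1/12) = -32*1/12 = -8/3)
((-3 + Y(-5)*(-3)) + K(3))² = ((-3 + 6*(-3)) - 8/3)² = ((-3 - 18) - 8/3)² = (-21 - 8/3)² = (-71/3)² = 5041/9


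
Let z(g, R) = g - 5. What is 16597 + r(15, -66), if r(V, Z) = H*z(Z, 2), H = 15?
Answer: 15532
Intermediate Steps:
z(g, R) = -5 + g
r(V, Z) = -75 + 15*Z (r(V, Z) = 15*(-5 + Z) = -75 + 15*Z)
16597 + r(15, -66) = 16597 + (-75 + 15*(-66)) = 16597 + (-75 - 990) = 16597 - 1065 = 15532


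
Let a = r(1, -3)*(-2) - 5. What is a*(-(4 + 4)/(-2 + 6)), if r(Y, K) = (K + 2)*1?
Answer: 6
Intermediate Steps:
r(Y, K) = 2 + K (r(Y, K) = (2 + K)*1 = 2 + K)
a = -3 (a = (2 - 3)*(-2) - 5 = -1*(-2) - 5 = 2 - 5 = -3)
a*(-(4 + 4)/(-2 + 6)) = -(-3)*(4 + 4)/(-2 + 6) = -(-3)*8/4 = -(-3)*8*(¼) = -(-3)*2 = -3*(-2) = 6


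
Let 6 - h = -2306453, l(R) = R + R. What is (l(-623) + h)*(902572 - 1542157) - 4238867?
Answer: -1474383895472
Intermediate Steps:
l(R) = 2*R
h = 2306459 (h = 6 - 1*(-2306453) = 6 + 2306453 = 2306459)
(l(-623) + h)*(902572 - 1542157) - 4238867 = (2*(-623) + 2306459)*(902572 - 1542157) - 4238867 = (-1246 + 2306459)*(-639585) - 4238867 = 2305213*(-639585) - 4238867 = -1474379656605 - 4238867 = -1474383895472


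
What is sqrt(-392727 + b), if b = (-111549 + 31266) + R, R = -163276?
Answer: I*sqrt(636286) ≈ 797.68*I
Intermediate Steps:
b = -243559 (b = (-111549 + 31266) - 163276 = -80283 - 163276 = -243559)
sqrt(-392727 + b) = sqrt(-392727 - 243559) = sqrt(-636286) = I*sqrt(636286)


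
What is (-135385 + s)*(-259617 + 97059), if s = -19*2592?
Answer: 30013571214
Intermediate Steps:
s = -49248
(-135385 + s)*(-259617 + 97059) = (-135385 - 49248)*(-259617 + 97059) = -184633*(-162558) = 30013571214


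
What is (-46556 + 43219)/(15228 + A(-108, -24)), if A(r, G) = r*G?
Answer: -3337/17820 ≈ -0.18726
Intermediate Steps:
A(r, G) = G*r
(-46556 + 43219)/(15228 + A(-108, -24)) = (-46556 + 43219)/(15228 - 24*(-108)) = -3337/(15228 + 2592) = -3337/17820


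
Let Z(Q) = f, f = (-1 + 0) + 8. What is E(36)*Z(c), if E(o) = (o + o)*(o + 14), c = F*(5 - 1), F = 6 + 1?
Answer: 25200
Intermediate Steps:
F = 7
c = 28 (c = 7*(5 - 1) = 7*4 = 28)
f = 7 (f = -1 + 8 = 7)
Z(Q) = 7
E(o) = 2*o*(14 + o) (E(o) = (2*o)*(14 + o) = 2*o*(14 + o))
E(36)*Z(c) = (2*36*(14 + 36))*7 = (2*36*50)*7 = 3600*7 = 25200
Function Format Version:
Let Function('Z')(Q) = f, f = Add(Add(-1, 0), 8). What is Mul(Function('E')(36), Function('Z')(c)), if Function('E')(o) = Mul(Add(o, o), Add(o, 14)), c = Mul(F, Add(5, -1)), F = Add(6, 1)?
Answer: 25200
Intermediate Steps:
F = 7
c = 28 (c = Mul(7, Add(5, -1)) = Mul(7, 4) = 28)
f = 7 (f = Add(-1, 8) = 7)
Function('Z')(Q) = 7
Function('E')(o) = Mul(2, o, Add(14, o)) (Function('E')(o) = Mul(Mul(2, o), Add(14, o)) = Mul(2, o, Add(14, o)))
Mul(Function('E')(36), Function('Z')(c)) = Mul(Mul(2, 36, Add(14, 36)), 7) = Mul(Mul(2, 36, 50), 7) = Mul(3600, 7) = 25200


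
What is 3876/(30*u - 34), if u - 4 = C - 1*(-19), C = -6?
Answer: 57/7 ≈ 8.1429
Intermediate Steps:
u = 17 (u = 4 + (-6 - 1*(-19)) = 4 + (-6 + 19) = 4 + 13 = 17)
3876/(30*u - 34) = 3876/(30*17 - 34) = 3876/(510 - 34) = 3876/476 = 3876*(1/476) = 57/7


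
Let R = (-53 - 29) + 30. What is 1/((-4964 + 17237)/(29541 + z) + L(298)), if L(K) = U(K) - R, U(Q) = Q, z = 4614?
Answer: 11385/3988841 ≈ 0.0028542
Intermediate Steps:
R = -52 (R = -82 + 30 = -52)
L(K) = 52 + K (L(K) = K - 1*(-52) = K + 52 = 52 + K)
1/((-4964 + 17237)/(29541 + z) + L(298)) = 1/((-4964 + 17237)/(29541 + 4614) + (52 + 298)) = 1/(12273/34155 + 350) = 1/(12273*(1/34155) + 350) = 1/(4091/11385 + 350) = 1/(3988841/11385) = 11385/3988841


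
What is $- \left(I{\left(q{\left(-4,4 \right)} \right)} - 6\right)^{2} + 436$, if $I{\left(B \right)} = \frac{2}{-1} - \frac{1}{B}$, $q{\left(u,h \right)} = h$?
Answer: $\frac{5887}{16} \approx 367.94$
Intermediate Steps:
$I{\left(B \right)} = -2 - \frac{1}{B}$ ($I{\left(B \right)} = 2 \left(-1\right) - \frac{1}{B} = -2 - \frac{1}{B}$)
$- \left(I{\left(q{\left(-4,4 \right)} \right)} - 6\right)^{2} + 436 = - \left(\left(-2 - \frac{1}{4}\right) - 6\right)^{2} + 436 = - \left(- \frac{9}{4} - 6\right)^{2} + 436 = - \left(- \frac{33}{4}\right)^{2} + 436 = \left(-1\right) \frac{1089}{16} + 436 = - \frac{1089}{16} + 436 = \frac{5887}{16}$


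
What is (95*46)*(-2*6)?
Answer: -52440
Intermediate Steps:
(95*46)*(-2*6) = 4370*(-12) = -52440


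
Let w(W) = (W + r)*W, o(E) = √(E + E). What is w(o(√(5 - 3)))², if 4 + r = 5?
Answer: 2*√2*(1 + 2^(¾))² ≈ 20.342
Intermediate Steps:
o(E) = √2*√E (o(E) = √(2*E) = √2*√E)
r = 1 (r = -4 + 5 = 1)
w(W) = W*(1 + W) (w(W) = (W + 1)*W = (1 + W)*W = W*(1 + W))
w(o(√(5 - 3)))² = ((√2*√(√(5 - 3)))*(1 + √2*√(√(5 - 3))))² = ((√2*√(√2))*(1 + √2*√(√2)))² = ((√2*2^(¼))*(1 + √2*2^(¼)))² = (2^(¾)*(1 + 2^(¾)))² = 2*√2*(1 + 2^(¾))²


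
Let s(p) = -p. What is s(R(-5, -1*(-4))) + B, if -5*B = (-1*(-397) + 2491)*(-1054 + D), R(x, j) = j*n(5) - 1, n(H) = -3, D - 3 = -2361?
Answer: 9853921/5 ≈ 1.9708e+6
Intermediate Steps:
D = -2358 (D = 3 - 2361 = -2358)
R(x, j) = -1 - 3*j (R(x, j) = j*(-3) - 1 = -3*j - 1 = -1 - 3*j)
B = 9853856/5 (B = -(-1*(-397) + 2491)*(-1054 - 2358)/5 = -(397 + 2491)*(-3412)/5 = -2888*(-3412)/5 = -⅕*(-9853856) = 9853856/5 ≈ 1.9708e+6)
s(R(-5, -1*(-4))) + B = -(-1 - (-3)*(-4)) + 9853856/5 = -(-1 - 3*4) + 9853856/5 = -(-1 - 12) + 9853856/5 = -1*(-13) + 9853856/5 = 13 + 9853856/5 = 9853921/5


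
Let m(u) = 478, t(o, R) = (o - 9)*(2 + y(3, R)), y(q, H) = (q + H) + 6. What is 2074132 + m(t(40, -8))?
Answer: 2074610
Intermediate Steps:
y(q, H) = 6 + H + q (y(q, H) = (H + q) + 6 = 6 + H + q)
t(o, R) = (-9 + o)*(11 + R) (t(o, R) = (o - 9)*(2 + (6 + R + 3)) = (-9 + o)*(2 + (9 + R)) = (-9 + o)*(11 + R))
2074132 + m(t(40, -8)) = 2074132 + 478 = 2074610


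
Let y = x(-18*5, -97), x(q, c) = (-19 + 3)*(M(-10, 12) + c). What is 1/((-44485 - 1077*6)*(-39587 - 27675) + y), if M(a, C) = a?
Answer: 1/3426798826 ≈ 2.9182e-10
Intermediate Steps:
x(q, c) = 160 - 16*c (x(q, c) = (-19 + 3)*(-10 + c) = -16*(-10 + c) = 160 - 16*c)
y = 1712 (y = 160 - 16*(-97) = 160 + 1552 = 1712)
1/((-44485 - 1077*6)*(-39587 - 27675) + y) = 1/((-44485 - 1077*6)*(-39587 - 27675) + 1712) = 1/((-44485 - 6462)*(-67262) + 1712) = 1/(-50947*(-67262) + 1712) = 1/(3426797114 + 1712) = 1/3426798826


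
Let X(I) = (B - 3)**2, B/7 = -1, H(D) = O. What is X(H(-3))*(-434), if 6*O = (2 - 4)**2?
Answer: -43400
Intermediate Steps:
O = 2/3 (O = (2 - 4)**2/6 = (1/6)*(-2)**2 = (1/6)*4 = 2/3 ≈ 0.66667)
H(D) = 2/3
B = -7 (B = 7*(-1) = -7)
X(I) = 100 (X(I) = (-7 - 3)**2 = (-10)**2 = 100)
X(H(-3))*(-434) = 100*(-434) = -43400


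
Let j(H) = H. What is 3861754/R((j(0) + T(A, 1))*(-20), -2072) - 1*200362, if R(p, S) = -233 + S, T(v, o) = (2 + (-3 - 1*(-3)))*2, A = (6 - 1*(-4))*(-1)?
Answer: -465696164/2305 ≈ -2.0204e+5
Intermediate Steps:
A = -10 (A = (6 + 4)*(-1) = 10*(-1) = -10)
T(v, o) = 4 (T(v, o) = (2 + (-3 + 3))*2 = (2 + 0)*2 = 2*2 = 4)
3861754/R((j(0) + T(A, 1))*(-20), -2072) - 1*200362 = 3861754/(-233 - 2072) - 1*200362 = 3861754/(-2305) - 200362 = 3861754*(-1/2305) - 200362 = -3861754/2305 - 200362 = -465696164/2305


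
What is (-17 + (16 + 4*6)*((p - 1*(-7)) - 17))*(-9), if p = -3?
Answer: 4833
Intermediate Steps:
(-17 + (16 + 4*6)*((p - 1*(-7)) - 17))*(-9) = (-17 + (16 + 4*6)*((-3 - 1*(-7)) - 17))*(-9) = (-17 + (16 + 24)*((-3 + 7) - 17))*(-9) = (-17 + 40*(4 - 17))*(-9) = (-17 + 40*(-13))*(-9) = (-17 - 520)*(-9) = -537*(-9) = 4833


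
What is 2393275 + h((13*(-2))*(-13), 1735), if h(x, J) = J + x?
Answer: 2395348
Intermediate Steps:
2393275 + h((13*(-2))*(-13), 1735) = 2393275 + (1735 + (13*(-2))*(-13)) = 2393275 + (1735 - 26*(-13)) = 2393275 + (1735 + 338) = 2393275 + 2073 = 2395348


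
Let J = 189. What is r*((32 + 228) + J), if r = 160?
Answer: 71840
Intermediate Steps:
r*((32 + 228) + J) = 160*((32 + 228) + 189) = 160*(260 + 189) = 160*449 = 71840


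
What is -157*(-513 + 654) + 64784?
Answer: 42647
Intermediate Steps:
-157*(-513 + 654) + 64784 = -157*141 + 64784 = -22137 + 64784 = 42647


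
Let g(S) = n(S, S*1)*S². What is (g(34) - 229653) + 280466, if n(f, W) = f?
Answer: 90117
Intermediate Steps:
g(S) = S³ (g(S) = S*S² = S³)
(g(34) - 229653) + 280466 = (34³ - 229653) + 280466 = (39304 - 229653) + 280466 = -190349 + 280466 = 90117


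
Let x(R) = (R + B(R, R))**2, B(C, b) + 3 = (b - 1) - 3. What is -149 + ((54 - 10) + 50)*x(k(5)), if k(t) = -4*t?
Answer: 207497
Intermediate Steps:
B(C, b) = -7 + b (B(C, b) = -3 + ((b - 1) - 3) = -3 + ((-1 + b) - 3) = -3 + (-4 + b) = -7 + b)
x(R) = (-7 + 2*R)**2 (x(R) = (R + (-7 + R))**2 = (-7 + 2*R)**2)
-149 + ((54 - 10) + 50)*x(k(5)) = -149 + ((54 - 10) + 50)*(-7 + 2*(-4*5))**2 = -149 + (44 + 50)*(-7 + 2*(-20))**2 = -149 + 94*(-7 - 40)**2 = -149 + 94*(-47)**2 = -149 + 94*2209 = -149 + 207646 = 207497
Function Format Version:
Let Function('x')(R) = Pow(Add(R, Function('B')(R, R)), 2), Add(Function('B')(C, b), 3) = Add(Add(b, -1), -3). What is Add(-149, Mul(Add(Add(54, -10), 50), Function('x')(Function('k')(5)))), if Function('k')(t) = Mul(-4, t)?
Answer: 207497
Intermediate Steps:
Function('B')(C, b) = Add(-7, b) (Function('B')(C, b) = Add(-3, Add(Add(b, -1), -3)) = Add(-3, Add(Add(-1, b), -3)) = Add(-3, Add(-4, b)) = Add(-7, b))
Function('x')(R) = Pow(Add(-7, Mul(2, R)), 2) (Function('x')(R) = Pow(Add(R, Add(-7, R)), 2) = Pow(Add(-7, Mul(2, R)), 2))
Add(-149, Mul(Add(Add(54, -10), 50), Function('x')(Function('k')(5)))) = Add(-149, Mul(Add(Add(54, -10), 50), Pow(Add(-7, Mul(2, Mul(-4, 5))), 2))) = Add(-149, Mul(Add(44, 50), Pow(Add(-7, Mul(2, -20)), 2))) = Add(-149, Mul(94, Pow(Add(-7, -40), 2))) = Add(-149, Mul(94, Pow(-47, 2))) = Add(-149, Mul(94, 2209)) = Add(-149, 207646) = 207497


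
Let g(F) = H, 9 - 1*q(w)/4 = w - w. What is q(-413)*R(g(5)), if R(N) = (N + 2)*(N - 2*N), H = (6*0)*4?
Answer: 0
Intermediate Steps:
q(w) = 36 (q(w) = 36 - 4*(w - w) = 36 - 4*0 = 36 + 0 = 36)
H = 0 (H = 0*4 = 0)
g(F) = 0
R(N) = -N*(2 + N) (R(N) = (2 + N)*(-N) = -N*(2 + N))
q(-413)*R(g(5)) = 36*(-1*0*(2 + 0)) = 36*(-1*0*2) = 36*0 = 0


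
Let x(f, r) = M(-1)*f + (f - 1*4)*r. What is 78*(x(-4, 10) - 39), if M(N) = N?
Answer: -8970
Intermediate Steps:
x(f, r) = -f + r*(-4 + f) (x(f, r) = -f + (f - 1*4)*r = -f + (f - 4)*r = -f + (-4 + f)*r = -f + r*(-4 + f))
78*(x(-4, 10) - 39) = 78*((-1*(-4) - 4*10 - 4*10) - 39) = 78*((4 - 40 - 40) - 39) = 78*(-76 - 39) = 78*(-115) = -8970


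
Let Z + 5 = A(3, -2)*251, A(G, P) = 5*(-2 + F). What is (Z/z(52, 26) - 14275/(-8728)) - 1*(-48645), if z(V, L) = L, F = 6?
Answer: 5541527315/113464 ≈ 48840.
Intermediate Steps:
A(G, P) = 20 (A(G, P) = 5*(-2 + 6) = 5*4 = 20)
Z = 5015 (Z = -5 + 20*251 = -5 + 5020 = 5015)
(Z/z(52, 26) - 14275/(-8728)) - 1*(-48645) = (5015/26 - 14275/(-8728)) - 1*(-48645) = (5015*(1/26) - 14275*(-1/8728)) + 48645 = (5015/26 + 14275/8728) + 48645 = 22071035/113464 + 48645 = 5541527315/113464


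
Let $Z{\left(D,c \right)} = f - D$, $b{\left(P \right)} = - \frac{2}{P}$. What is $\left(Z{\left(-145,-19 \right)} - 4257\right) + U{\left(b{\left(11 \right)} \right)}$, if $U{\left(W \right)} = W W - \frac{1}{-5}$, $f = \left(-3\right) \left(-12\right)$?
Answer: $- \frac{2465839}{605} \approx -4075.8$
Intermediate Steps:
$f = 36$
$Z{\left(D,c \right)} = 36 - D$
$U{\left(W \right)} = \frac{1}{5} + W^{2}$ ($U{\left(W \right)} = W^{2} - - \frac{1}{5} = W^{2} + \frac{1}{5} = \frac{1}{5} + W^{2}$)
$\left(Z{\left(-145,-19 \right)} - 4257\right) + U{\left(b{\left(11 \right)} \right)} = \left(\left(36 - -145\right) - 4257\right) + \left(\frac{1}{5} + \left(- \frac{2}{11}\right)^{2}\right) = \left(\left(36 + 145\right) - 4257\right) + \left(\frac{1}{5} + \left(\left(-2\right) \frac{1}{11}\right)^{2}\right) = \left(181 - 4257\right) + \left(\frac{1}{5} + \left(- \frac{2}{11}\right)^{2}\right) = -4076 + \left(\frac{1}{5} + \frac{4}{121}\right) = -4076 + \frac{141}{605} = - \frac{2465839}{605}$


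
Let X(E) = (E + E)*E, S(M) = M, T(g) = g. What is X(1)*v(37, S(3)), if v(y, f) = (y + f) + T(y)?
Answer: 154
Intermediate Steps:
v(y, f) = f + 2*y (v(y, f) = (y + f) + y = (f + y) + y = f + 2*y)
X(E) = 2*E² (X(E) = (2*E)*E = 2*E²)
X(1)*v(37, S(3)) = (2*1²)*(3 + 2*37) = (2*1)*(3 + 74) = 2*77 = 154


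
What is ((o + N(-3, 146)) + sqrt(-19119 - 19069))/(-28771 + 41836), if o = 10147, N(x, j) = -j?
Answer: 10001/13065 + 2*I*sqrt(9547)/13065 ≈ 0.76548 + 0.014957*I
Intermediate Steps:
((o + N(-3, 146)) + sqrt(-19119 - 19069))/(-28771 + 41836) = ((10147 - 1*146) + sqrt(-19119 - 19069))/(-28771 + 41836) = ((10147 - 146) + sqrt(-38188))/13065 = (10001 + 2*I*sqrt(9547))*(1/13065) = 10001/13065 + 2*I*sqrt(9547)/13065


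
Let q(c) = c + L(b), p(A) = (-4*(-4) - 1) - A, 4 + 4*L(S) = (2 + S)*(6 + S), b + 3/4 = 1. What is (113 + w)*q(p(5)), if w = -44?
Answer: 55269/64 ≈ 863.58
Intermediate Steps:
b = 1/4 (b = -3/4 + 1 = 1/4 ≈ 0.25000)
L(S) = -1 + (2 + S)*(6 + S)/4 (L(S) = -1 + ((2 + S)*(6 + S))/4 = -1 + (2 + S)*(6 + S)/4)
p(A) = 15 - A (p(A) = (16 - 1) - A = 15 - A)
q(c) = 161/64 + c (q(c) = c + (2 + 2*(1/4) + (1/4)**2/4) = c + (2 + 1/2 + (1/4)*(1/16)) = c + (2 + 1/2 + 1/64) = c + 161/64 = 161/64 + c)
(113 + w)*q(p(5)) = (113 - 44)*(161/64 + (15 - 1*5)) = 69*(161/64 + (15 - 5)) = 69*(161/64 + 10) = 69*(801/64) = 55269/64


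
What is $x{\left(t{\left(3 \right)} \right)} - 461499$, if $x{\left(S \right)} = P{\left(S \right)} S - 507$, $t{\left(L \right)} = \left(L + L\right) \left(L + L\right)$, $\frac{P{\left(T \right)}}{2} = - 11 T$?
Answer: $-490518$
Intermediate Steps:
$P{\left(T \right)} = - 22 T$ ($P{\left(T \right)} = 2 \left(- 11 T\right) = - 22 T$)
$t{\left(L \right)} = 4 L^{2}$ ($t{\left(L \right)} = 2 L 2 L = 4 L^{2}$)
$x{\left(S \right)} = -507 - 22 S^{2}$ ($x{\left(S \right)} = - 22 S S - 507 = - 22 S^{2} - 507 = -507 - 22 S^{2}$)
$x{\left(t{\left(3 \right)} \right)} - 461499 = \left(-507 - 22 \left(4 \cdot 3^{2}\right)^{2}\right) - 461499 = \left(-507 - 22 \left(4 \cdot 9\right)^{2}\right) - 461499 = \left(-507 - 22 \cdot 36^{2}\right) - 461499 = \left(-507 - 28512\right) - 461499 = -29019 - 461499 = -490518$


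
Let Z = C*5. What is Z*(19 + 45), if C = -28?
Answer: -8960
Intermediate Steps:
Z = -140 (Z = -28*5 = -140)
Z*(19 + 45) = -140*(19 + 45) = -140*64 = -8960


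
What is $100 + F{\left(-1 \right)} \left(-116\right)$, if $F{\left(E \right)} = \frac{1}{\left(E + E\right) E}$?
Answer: $42$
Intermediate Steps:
$F{\left(E \right)} = \frac{1}{2 E^{2}}$ ($F{\left(E \right)} = \frac{1}{2 E E} = \frac{\frac{1}{2} \frac{1}{E}}{E} = \frac{1}{2 E^{2}}$)
$100 + F{\left(-1 \right)} \left(-116\right) = 100 + \frac{1}{2 \cdot 1} \left(-116\right) = 100 + \frac{1}{2} \cdot 1 \left(-116\right) = 100 + \frac{1}{2} \left(-116\right) = 100 - 58 = 42$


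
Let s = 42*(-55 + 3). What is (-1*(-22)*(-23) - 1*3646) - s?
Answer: -1968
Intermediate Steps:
s = -2184 (s = 42*(-52) = -2184)
(-1*(-22)*(-23) - 1*3646) - s = (-1*(-22)*(-23) - 1*3646) - 1*(-2184) = (22*(-23) - 3646) + 2184 = (-506 - 3646) + 2184 = -4152 + 2184 = -1968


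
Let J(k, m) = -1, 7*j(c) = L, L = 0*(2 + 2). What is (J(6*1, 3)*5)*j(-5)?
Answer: 0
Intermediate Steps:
L = 0 (L = 0*4 = 0)
j(c) = 0 (j(c) = (1/7)*0 = 0)
(J(6*1, 3)*5)*j(-5) = -1*5*0 = -5*0 = 0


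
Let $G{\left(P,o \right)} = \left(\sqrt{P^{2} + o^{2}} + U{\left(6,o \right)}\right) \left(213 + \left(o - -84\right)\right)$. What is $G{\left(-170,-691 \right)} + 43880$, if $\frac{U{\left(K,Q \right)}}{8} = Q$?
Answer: $2221912 - 394 \sqrt{506381} \approx 1.9415 \cdot 10^{6}$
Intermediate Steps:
$U{\left(K,Q \right)} = 8 Q$
$G{\left(P,o \right)} = \left(297 + o\right) \left(\sqrt{P^{2} + o^{2}} + 8 o\right)$ ($G{\left(P,o \right)} = \left(\sqrt{P^{2} + o^{2}} + 8 o\right) \left(213 + \left(o - -84\right)\right) = \left(\sqrt{P^{2} + o^{2}} + 8 o\right) \left(213 + \left(o + 84\right)\right) = \left(\sqrt{P^{2} + o^{2}} + 8 o\right) \left(213 + \left(84 + o\right)\right) = \left(\sqrt{P^{2} + o^{2}} + 8 o\right) \left(297 + o\right) = \left(297 + o\right) \left(\sqrt{P^{2} + o^{2}} + 8 o\right)$)
$G{\left(-170,-691 \right)} + 43880 = \left(8 \left(-691\right)^{2} + 297 \sqrt{\left(-170\right)^{2} + \left(-691\right)^{2}} + 2376 \left(-691\right) - 691 \sqrt{\left(-170\right)^{2} + \left(-691\right)^{2}}\right) + 43880 = \left(8 \cdot 477481 + 297 \sqrt{28900 + 477481} - 1641816 - 691 \sqrt{28900 + 477481}\right) + 43880 = \left(3819848 + 297 \sqrt{506381} - 1641816 - 691 \sqrt{506381}\right) + 43880 = \left(2178032 - 394 \sqrt{506381}\right) + 43880 = 2221912 - 394 \sqrt{506381}$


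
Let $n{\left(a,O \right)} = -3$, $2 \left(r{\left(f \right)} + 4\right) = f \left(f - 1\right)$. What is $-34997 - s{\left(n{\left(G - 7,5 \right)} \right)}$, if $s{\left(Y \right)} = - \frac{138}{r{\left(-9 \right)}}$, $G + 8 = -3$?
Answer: $- \frac{1434739}{41} \approx -34994.0$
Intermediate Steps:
$G = -11$ ($G = -8 - 3 = -11$)
$r{\left(f \right)} = -4 + \frac{f \left(-1 + f\right)}{2}$ ($r{\left(f \right)} = -4 + \frac{f \left(f - 1\right)}{2} = -4 + \frac{f \left(-1 + f\right)}{2}$)
$s{\left(Y \right)} = - \frac{138}{41}$ ($s{\left(Y \right)} = - \frac{138}{-4 + \frac{\left(-9\right)^{2}}{2} - - \frac{9}{2}} = - \frac{138}{-4 + \frac{1}{2} \cdot 81 + \frac{9}{2}} = - \frac{138}{-4 + \frac{81}{2} + \frac{9}{2}} = - \frac{138}{41}$)
$-34997 - s{\left(n{\left(G - 7,5 \right)} \right)} = -34997 - - \frac{138}{41} = -34997 + \frac{138}{41} = - \frac{1434739}{41}$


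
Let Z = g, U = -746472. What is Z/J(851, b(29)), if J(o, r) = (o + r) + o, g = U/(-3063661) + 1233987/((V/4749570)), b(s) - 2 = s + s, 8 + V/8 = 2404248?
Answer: 1795584850534202523/10382798304393344 ≈ 172.94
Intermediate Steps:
V = 19233920 (V = -64 + 8*2404248 = -64 + 19233984 = 19233920)
b(s) = 2 + 2*s (b(s) = 2 + (s + s) = 2 + 2*s)
g = 1795584850534202523/5892621058112 (g = -746472/(-3063661) + 1233987/((19233920/4749570)) = -746472*(-1/3063661) + 1233987/((19233920*(1/4749570))) = 746472/3063661 + 1233987/(1923392/474957) = 746472/3063661 + 1233987*(474957/1923392) = 746472/3063661 + 586090763559/1923392 = 1795584850534202523/5892621058112 ≈ 3.0472e+5)
J(o, r) = r + 2*o
Z = 1795584850534202523/5892621058112 ≈ 3.0472e+5
Z/J(851, b(29)) = 1795584850534202523/(5892621058112*((2 + 2*29) + 2*851)) = 1795584850534202523/(5892621058112*((2 + 58) + 1702)) = 1795584850534202523/(5892621058112*(60 + 1702)) = (1795584850534202523/5892621058112)/1762 = (1795584850534202523/5892621058112)*(1/1762) = 1795584850534202523/10382798304393344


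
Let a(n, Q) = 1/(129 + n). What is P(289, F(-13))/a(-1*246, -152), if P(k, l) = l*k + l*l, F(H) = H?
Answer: 419796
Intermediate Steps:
P(k, l) = l² + k*l (P(k, l) = k*l + l² = l² + k*l)
P(289, F(-13))/a(-1*246, -152) = (-13*(289 - 13))/(1/(129 - 1*246)) = (-13*276)/(1/(129 - 246)) = -3588/(1/(-117)) = -3588/(-1/117) = -3588*(-117) = 419796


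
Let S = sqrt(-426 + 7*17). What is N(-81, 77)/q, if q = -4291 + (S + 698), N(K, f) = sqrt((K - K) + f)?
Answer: -3593*sqrt(77)/12909956 - I*sqrt(23639)/12909956 ≈ -0.0024422 - 1.1909e-5*I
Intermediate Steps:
S = I*sqrt(307) (S = sqrt(-426 + 119) = sqrt(-307) = I*sqrt(307) ≈ 17.521*I)
N(K, f) = sqrt(f) (N(K, f) = sqrt(0 + f) = sqrt(f))
q = -3593 + I*sqrt(307) (q = -4291 + (I*sqrt(307) + 698) = -4291 + (698 + I*sqrt(307)) = -3593 + I*sqrt(307) ≈ -3593.0 + 17.521*I)
N(-81, 77)/q = sqrt(77)/(-3593 + I*sqrt(307))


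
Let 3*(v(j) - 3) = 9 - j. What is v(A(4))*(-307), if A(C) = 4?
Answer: -4298/3 ≈ -1432.7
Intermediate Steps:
v(j) = 6 - j/3 (v(j) = 3 + (9 - j)/3 = 3 + (3 - j/3) = 6 - j/3)
v(A(4))*(-307) = (6 - ⅓*4)*(-307) = (6 - 4/3)*(-307) = (14/3)*(-307) = -4298/3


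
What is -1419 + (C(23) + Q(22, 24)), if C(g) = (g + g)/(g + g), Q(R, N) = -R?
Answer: -1440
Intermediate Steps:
C(g) = 1 (C(g) = (2*g)/((2*g)) = (2*g)*(1/(2*g)) = 1)
-1419 + (C(23) + Q(22, 24)) = -1419 + (1 - 1*22) = -1419 + (1 - 22) = -1419 - 21 = -1440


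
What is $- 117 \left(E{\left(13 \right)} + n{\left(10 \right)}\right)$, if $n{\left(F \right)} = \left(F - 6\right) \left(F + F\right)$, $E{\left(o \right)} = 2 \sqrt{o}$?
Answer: $-9360 - 234 \sqrt{13} \approx -10204.0$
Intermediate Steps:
$n{\left(F \right)} = 2 F \left(-6 + F\right)$ ($n{\left(F \right)} = \left(-6 + F\right) 2 F = 2 F \left(-6 + F\right)$)
$- 117 \left(E{\left(13 \right)} + n{\left(10 \right)}\right) = - 117 \left(2 \sqrt{13} + 2 \cdot 10 \left(-6 + 10\right)\right) = - 117 \left(2 \sqrt{13} + 2 \cdot 10 \cdot 4\right) = - 117 \left(2 \sqrt{13} + 80\right) = - 117 \left(80 + 2 \sqrt{13}\right) = -9360 - 234 \sqrt{13}$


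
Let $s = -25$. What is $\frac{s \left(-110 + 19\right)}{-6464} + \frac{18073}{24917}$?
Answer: $\frac{60137697}{161063488} \approx 0.37338$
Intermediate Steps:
$\frac{s \left(-110 + 19\right)}{-6464} + \frac{18073}{24917} = \frac{\left(-25\right) \left(-110 + 19\right)}{-6464} + \frac{18073}{24917} = \left(-25\right) \left(-91\right) \left(- \frac{1}{6464}\right) + 18073 \cdot \frac{1}{24917} = 2275 \left(- \frac{1}{6464}\right) + \frac{18073}{24917} = - \frac{2275}{6464} + \frac{18073}{24917} = \frac{60137697}{161063488}$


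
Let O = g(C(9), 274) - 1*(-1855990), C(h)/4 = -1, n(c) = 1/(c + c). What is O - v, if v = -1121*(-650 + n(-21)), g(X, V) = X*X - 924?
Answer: 47309023/42 ≈ 1.1264e+6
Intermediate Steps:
n(c) = 1/(2*c)
C(h) = -4 (C(h) = 4*(-1) = -4)
g(X, V) = -924 + X² (g(X, V) = X² - 924 = -924 + X²)
v = 30604421/42 (v = -1121*(-650 + (½)/(-21)) = -1121*(-650 + (½)*(-1/21)) = -1121*(-650 - 1/42) = -1121*(-27301/42) = 30604421/42 ≈ 7.2868e+5)
O = 1855082 (O = (-924 + (-4)²) - 1*(-1855990) = (-924 + 16) + 1855990 = -908 + 1855990 = 1855082)
O - v = 1855082 - 1*30604421/42 = 1855082 - 30604421/42 = 47309023/42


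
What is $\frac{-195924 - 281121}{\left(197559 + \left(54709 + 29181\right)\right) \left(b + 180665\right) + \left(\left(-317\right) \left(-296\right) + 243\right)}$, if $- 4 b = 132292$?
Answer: $- \frac{477045}{41539714883} \approx -1.1484 \cdot 10^{-5}$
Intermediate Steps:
$b = -33073$ ($b = \left(- \frac{1}{4}\right) 132292 = -33073$)
$\frac{-195924 - 281121}{\left(197559 + \left(54709 + 29181\right)\right) \left(b + 180665\right) + \left(\left(-317\right) \left(-296\right) + 243\right)} = \frac{-195924 - 281121}{\left(197559 + \left(54709 + 29181\right)\right) \left(-33073 + 180665\right) + \left(\left(-317\right) \left(-296\right) + 243\right)} = - \frac{477045}{\left(197559 + 83890\right) 147592 + \left(93832 + 243\right)} = - \frac{477045}{281449 \cdot 147592 + 94075} = - \frac{477045}{41539620808 + 94075} = - \frac{477045}{41539714883}$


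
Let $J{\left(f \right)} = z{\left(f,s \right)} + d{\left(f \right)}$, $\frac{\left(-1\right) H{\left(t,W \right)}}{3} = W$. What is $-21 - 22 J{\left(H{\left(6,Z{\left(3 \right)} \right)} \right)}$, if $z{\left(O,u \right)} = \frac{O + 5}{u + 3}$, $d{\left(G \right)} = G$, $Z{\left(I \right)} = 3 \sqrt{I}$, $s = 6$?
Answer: $- \frac{299}{9} + 220 \sqrt{3} \approx 347.83$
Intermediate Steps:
$z{\left(O,u \right)} = \frac{5 + O}{3 + u}$
$H{\left(t,W \right)} = - 3 W$
$J{\left(f \right)} = \frac{5}{9} + \frac{10 f}{9}$ ($J{\left(f \right)} = \frac{5 + f}{3 + 6} + f = \frac{5 + f}{9} + f = \left(\frac{5}{9} + \frac{f}{9}\right) + f = \frac{5}{9} + \frac{10 f}{9}$)
$-21 - 22 J{\left(H{\left(6,Z{\left(3 \right)} \right)} \right)} = -21 - 22 \left(\frac{5}{9} + \frac{10 \left(- 3 \cdot 3 \sqrt{3}\right)}{9}\right) = -21 - 22 \left(\frac{5}{9} + \frac{10 \left(- 9 \sqrt{3}\right)}{9}\right) = -21 - 22 \left(\frac{5}{9} - 10 \sqrt{3}\right) = -21 - \left(\frac{110}{9} - 220 \sqrt{3}\right) = - \frac{299}{9} + 220 \sqrt{3}$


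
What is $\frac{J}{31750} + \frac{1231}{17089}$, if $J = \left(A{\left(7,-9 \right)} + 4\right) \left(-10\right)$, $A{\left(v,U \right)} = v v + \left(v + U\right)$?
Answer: $\frac{3036886}{54257575} \approx 0.055972$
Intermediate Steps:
$A{\left(v,U \right)} = U + v + v^{2}$ ($A{\left(v,U \right)} = v^{2} + \left(U + v\right) = U + v + v^{2}$)
$J = -510$ ($J = \left(\left(-9 + 7 + 7^{2}\right) + 4\right) \left(-10\right) = \left(\left(-9 + 7 + 49\right) + 4\right) \left(-10\right) = \left(47 + 4\right) \left(-10\right) = 51 \left(-10\right) = -510$)
$\frac{J}{31750} + \frac{1231}{17089} = - \frac{510}{31750} + \frac{1231}{17089} = \left(-510\right) \frac{1}{31750} + 1231 \cdot \frac{1}{17089} = - \frac{51}{3175} + \frac{1231}{17089} = \frac{3036886}{54257575}$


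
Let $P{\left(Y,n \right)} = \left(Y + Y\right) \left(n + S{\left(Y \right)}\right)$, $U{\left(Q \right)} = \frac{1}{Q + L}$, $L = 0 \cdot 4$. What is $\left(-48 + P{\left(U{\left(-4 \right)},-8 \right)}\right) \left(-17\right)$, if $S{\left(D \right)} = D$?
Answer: $\frac{5967}{8} \approx 745.88$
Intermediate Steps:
$L = 0$
$U{\left(Q \right)} = \frac{1}{Q}$ ($U{\left(Q \right)} = \frac{1}{Q + 0} = \frac{1}{Q}$)
$P{\left(Y,n \right)} = 2 Y \left(Y + n\right)$ ($P{\left(Y,n \right)} = \left(Y + Y\right) \left(n + Y\right) = 2 Y \left(Y + n\right)$)
$\left(-48 + P{\left(U{\left(-4 \right)},-8 \right)}\right) \left(-17\right) = \left(-48 + \frac{2 \left(\frac{1}{-4} - 8\right)}{-4}\right) \left(-17\right) = \left(-48 + 2 \left(- \frac{1}{4}\right) \left(- \frac{1}{4} - 8\right)\right) \left(-17\right) = \left(-48 + 2 \left(- \frac{1}{4}\right) \left(- \frac{33}{4}\right)\right) \left(-17\right) = \left(-48 + \frac{33}{8}\right) \left(-17\right) = \left(- \frac{351}{8}\right) \left(-17\right) = \frac{5967}{8}$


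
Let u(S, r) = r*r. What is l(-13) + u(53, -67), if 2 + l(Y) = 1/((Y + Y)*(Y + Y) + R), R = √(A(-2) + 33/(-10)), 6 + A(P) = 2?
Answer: 20504847431/4569833 - I*√730/4569833 ≈ 4487.0 - 5.9124e-6*I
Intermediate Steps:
A(P) = -4 (A(P) = -6 + 2 = -4)
u(S, r) = r²
R = I*√730/10 (R = √(-4 + 33/(-10)) = √(-4 + 33*(-⅒)) = √(-4 - 33/10) = √(-73/10) = I*√730/10 ≈ 2.7019*I)
l(Y) = -2 + 1/(4*Y² + I*√730/10) (l(Y) = -2 + 1/((Y + Y)*(Y + Y) + I*√730/10) = -2 + 1/((2*Y)*(2*Y) + I*√730/10) = -2 + 1/(4*Y² + I*√730/10))
l(-13) + u(53, -67) = 2*(5 - 40*(-13)² - I*√730)/(40*(-13)² + I*√730) + (-67)² = 2*(5 - 40*169 - I*√730)/(40*169 + I*√730) + 4489 = 2*(5 - 6760 - I*√730)/(6760 + I*√730) + 4489 = 2*(-6755 - I*√730)/(6760 + I*√730) + 4489 = 4489 + 2*(-6755 - I*√730)/(6760 + I*√730)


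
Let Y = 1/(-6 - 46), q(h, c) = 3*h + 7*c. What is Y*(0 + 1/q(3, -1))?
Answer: -1/104 ≈ -0.0096154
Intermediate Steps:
Y = -1/52 (Y = 1/(-52) = -1/52 ≈ -0.019231)
Y*(0 + 1/q(3, -1)) = -(0 + 1/(3*3 + 7*(-1)))/52 = -(0 + 1/(9 - 7))/52 = -(0 + 1/2)/52 = -(0 + ½)/52 = -1/52*½ = -1/104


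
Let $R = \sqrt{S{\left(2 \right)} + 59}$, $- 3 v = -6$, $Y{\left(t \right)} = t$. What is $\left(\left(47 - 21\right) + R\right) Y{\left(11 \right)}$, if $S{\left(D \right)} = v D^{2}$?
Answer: $286 + 11 \sqrt{67} \approx 376.04$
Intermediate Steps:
$v = 2$ ($v = \left(- \frac{1}{3}\right) \left(-6\right) = 2$)
$S{\left(D \right)} = 2 D^{2}$
$R = \sqrt{67}$ ($R = \sqrt{2 \cdot 2^{2} + 59} = \sqrt{2 \cdot 4 + 59} = \sqrt{8 + 59} = \sqrt{67} \approx 8.1853$)
$\left(\left(47 - 21\right) + R\right) Y{\left(11 \right)} = \left(\left(47 - 21\right) + \sqrt{67}\right) 11 = \left(26 + \sqrt{67}\right) 11 = 286 + 11 \sqrt{67}$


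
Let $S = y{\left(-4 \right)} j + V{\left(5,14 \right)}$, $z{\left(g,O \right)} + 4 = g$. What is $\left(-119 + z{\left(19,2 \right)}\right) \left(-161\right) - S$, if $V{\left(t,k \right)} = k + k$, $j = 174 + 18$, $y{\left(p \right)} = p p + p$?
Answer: $14412$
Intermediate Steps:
$y{\left(p \right)} = p + p^{2}$ ($y{\left(p \right)} = p^{2} + p = p + p^{2}$)
$z{\left(g,O \right)} = -4 + g$
$j = 192$
$V{\left(t,k \right)} = 2 k$
$S = 2332$ ($S = - 4 \left(1 - 4\right) 192 + 2 \cdot 14 = \left(-4\right) \left(-3\right) 192 + 28 = 12 \cdot 192 + 28 = 2304 + 28 = 2332$)
$\left(-119 + z{\left(19,2 \right)}\right) \left(-161\right) - S = \left(-119 + \left(-4 + 19\right)\right) \left(-161\right) - 2332 = \left(-119 + 15\right) \left(-161\right) - 2332 = \left(-104\right) \left(-161\right) - 2332 = 16744 - 2332 = 14412$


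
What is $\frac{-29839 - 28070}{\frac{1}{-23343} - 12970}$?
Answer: $\frac{1351769787}{302758711} \approx 4.4648$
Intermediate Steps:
$\frac{-29839 - 28070}{\frac{1}{-23343} - 12970} = - \frac{57909}{- \frac{1}{23343} - 12970} = - \frac{57909}{- \frac{302758711}{23343}} = \left(-57909\right) \left(- \frac{23343}{302758711}\right) = \frac{1351769787}{302758711}$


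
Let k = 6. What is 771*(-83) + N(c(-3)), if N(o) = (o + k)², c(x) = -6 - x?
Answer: -63984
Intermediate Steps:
N(o) = (6 + o)² (N(o) = (o + 6)² = (6 + o)²)
771*(-83) + N(c(-3)) = 771*(-83) + (6 + (-6 - 1*(-3)))² = -63993 + (6 + (-6 + 3))² = -63993 + (6 - 3)² = -63993 + 3² = -63993 + 9 = -63984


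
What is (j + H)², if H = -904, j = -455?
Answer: 1846881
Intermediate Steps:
(j + H)² = (-455 - 904)² = (-1359)² = 1846881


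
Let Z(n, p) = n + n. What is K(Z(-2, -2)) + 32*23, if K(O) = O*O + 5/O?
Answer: 3003/4 ≈ 750.75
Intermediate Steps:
Z(n, p) = 2*n
K(O) = O**2 + 5/O
K(Z(-2, -2)) + 32*23 = (5 + (2*(-2))**3)/((2*(-2))) + 32*23 = (5 + (-4)**3)/(-4) + 736 = -(5 - 64)/4 + 736 = -1/4*(-59) + 736 = 59/4 + 736 = 3003/4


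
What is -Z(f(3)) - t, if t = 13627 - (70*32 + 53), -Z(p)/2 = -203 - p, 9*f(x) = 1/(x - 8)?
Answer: -528298/45 ≈ -11740.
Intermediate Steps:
f(x) = 1/(9*(-8 + x)) (f(x) = 1/(9*(x - 8)) = 1/(9*(-8 + x)))
Z(p) = 406 + 2*p (Z(p) = -2*(-203 - p) = 406 + 2*p)
t = 11334 (t = 13627 - (2240 + 53) = 13627 - 1*2293 = 13627 - 2293 = 11334)
-Z(f(3)) - t = -(406 + 2*(1/(9*(-8 + 3)))) - 1*11334 = -(406 + 2*((⅑)/(-5))) - 11334 = -(406 + 2*((⅑)*(-⅕))) - 11334 = -(406 + 2*(-1/45)) - 11334 = -(406 - 2/45) - 11334 = -1*18268/45 - 11334 = -18268/45 - 11334 = -528298/45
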